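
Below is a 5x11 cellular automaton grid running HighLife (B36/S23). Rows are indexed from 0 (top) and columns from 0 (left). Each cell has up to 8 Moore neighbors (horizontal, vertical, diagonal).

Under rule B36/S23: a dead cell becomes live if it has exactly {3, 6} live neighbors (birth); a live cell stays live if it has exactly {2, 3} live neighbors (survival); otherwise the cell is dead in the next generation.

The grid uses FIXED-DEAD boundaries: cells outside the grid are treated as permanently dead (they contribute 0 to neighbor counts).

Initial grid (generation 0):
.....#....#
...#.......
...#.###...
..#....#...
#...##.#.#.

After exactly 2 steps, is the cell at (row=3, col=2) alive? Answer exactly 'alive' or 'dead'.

Simulating step by step:
Generation 0 (given above): 14 live cells
Generation 1: 11 live cells
...........
.....#.....
..###.##...
...#..##...
......#.#..
Generation 2: 13 live cells
...........
...####....
..###..#...
..###...#..
......#....

Cell (3,2) at generation 2: 1 -> alive

Answer: alive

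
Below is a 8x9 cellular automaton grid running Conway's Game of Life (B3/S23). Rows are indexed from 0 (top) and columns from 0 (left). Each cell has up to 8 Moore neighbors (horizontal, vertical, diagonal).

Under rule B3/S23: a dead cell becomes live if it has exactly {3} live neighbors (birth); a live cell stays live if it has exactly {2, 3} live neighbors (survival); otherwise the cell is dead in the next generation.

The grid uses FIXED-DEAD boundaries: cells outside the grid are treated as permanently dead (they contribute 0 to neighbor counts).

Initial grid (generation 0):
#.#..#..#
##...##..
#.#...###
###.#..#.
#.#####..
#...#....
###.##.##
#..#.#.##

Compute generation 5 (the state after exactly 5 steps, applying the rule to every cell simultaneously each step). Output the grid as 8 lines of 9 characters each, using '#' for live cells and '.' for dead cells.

Simulating step by step:
Generation 0 (given above): 38 live cells
Generation 1: 29 live cells
#....##..
#.#..#..#
..##....#
#...#...#
#.#...#..
#......#.
#.#..#.##
#.##.#.##
Generation 2: 30 live cells
.#...##..
..######.
..###..##
..#....#.
#......#.
#......##
#.###....
..###..##
Generation 3: 23 live cells
..##...#.
.#......#
.#......#
.##...##.
.#....##.
#..#...##
..#.#....
.##.#....
Generation 4: 24 live cells
..#......
.#.....##
##......#
###...#.#
##.......
.###..###
..#.#....
.##......
Generation 5: 18 live cells
(generation 5 grid is the final answer)

Answer: .........
###....##
........#
..#....#.
...#..#.#
#..#...#.
.......#.
.###.....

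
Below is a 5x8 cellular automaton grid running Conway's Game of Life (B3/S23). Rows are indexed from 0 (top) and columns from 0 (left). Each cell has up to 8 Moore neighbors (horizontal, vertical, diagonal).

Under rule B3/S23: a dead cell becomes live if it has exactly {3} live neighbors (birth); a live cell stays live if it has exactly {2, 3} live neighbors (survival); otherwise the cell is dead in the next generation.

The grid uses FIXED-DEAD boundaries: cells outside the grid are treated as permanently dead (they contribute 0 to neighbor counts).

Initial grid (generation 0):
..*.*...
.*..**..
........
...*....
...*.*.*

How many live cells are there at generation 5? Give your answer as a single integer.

Simulating step by step:
Generation 0 (given above): 9 live cells
Generation 1: 9 live cells
...***..
...***..
....*...
....*...
....*...
Generation 2: 5 live cells
...*.*..
........
........
...***..
........
Generation 3: 3 live cells
........
........
....*...
....*...
....*...
Generation 4: 3 live cells
........
........
........
...***..
........
Generation 5: 3 live cells
........
........
....*...
....*...
....*...
Population at generation 5: 3

Answer: 3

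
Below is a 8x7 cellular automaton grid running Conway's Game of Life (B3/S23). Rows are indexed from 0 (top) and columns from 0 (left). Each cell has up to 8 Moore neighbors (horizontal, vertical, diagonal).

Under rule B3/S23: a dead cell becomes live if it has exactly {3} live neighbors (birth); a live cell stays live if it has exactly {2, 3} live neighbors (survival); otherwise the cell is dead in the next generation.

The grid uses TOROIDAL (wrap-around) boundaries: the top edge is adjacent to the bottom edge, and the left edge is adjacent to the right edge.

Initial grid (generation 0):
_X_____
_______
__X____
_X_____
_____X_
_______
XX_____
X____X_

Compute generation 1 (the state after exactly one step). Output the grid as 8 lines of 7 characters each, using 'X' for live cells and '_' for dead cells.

Answer: _______
_______
_______
_______
_______
_______
XX____X
X_____X

Derivation:
Simulating step by step:
Generation 0 (given above): 8 live cells
Generation 1: 5 live cells
(generation 1 grid is the final answer)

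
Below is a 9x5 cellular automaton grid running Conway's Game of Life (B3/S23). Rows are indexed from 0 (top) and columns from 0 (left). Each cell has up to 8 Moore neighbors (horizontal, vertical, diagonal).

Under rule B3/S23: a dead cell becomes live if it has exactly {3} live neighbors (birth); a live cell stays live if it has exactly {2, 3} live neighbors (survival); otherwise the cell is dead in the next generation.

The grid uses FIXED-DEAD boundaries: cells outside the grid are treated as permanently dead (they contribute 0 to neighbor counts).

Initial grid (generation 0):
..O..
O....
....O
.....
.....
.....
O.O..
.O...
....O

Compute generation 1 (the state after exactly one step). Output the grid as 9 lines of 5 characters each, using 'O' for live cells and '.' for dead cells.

Answer: .....
.....
.....
.....
.....
.....
.O...
.O...
.....

Derivation:
Simulating step by step:
Generation 0 (given above): 7 live cells
Generation 1: 2 live cells
(generation 1 grid is the final answer)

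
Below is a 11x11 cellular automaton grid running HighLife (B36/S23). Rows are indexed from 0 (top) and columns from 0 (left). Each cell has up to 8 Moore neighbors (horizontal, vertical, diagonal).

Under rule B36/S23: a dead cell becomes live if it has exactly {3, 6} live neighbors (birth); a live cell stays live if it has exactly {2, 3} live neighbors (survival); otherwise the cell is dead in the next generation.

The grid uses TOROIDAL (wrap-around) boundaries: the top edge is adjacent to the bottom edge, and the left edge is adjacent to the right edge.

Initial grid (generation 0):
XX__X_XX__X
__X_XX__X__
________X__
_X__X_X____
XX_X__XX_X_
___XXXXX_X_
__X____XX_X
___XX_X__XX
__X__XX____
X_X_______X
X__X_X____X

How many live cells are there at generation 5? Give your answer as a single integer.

Answer: 38

Derivation:
Simulating step by step:
Generation 0 (given above): 45 live cells
Generation 1: 64 live cells
_XX___XX_XX
XX_XXXX_XX_
___XX__X___
XXX__XX_X__
XX_X_X____X
XX_XXX__XX_
__X_______X
__XXX_X_XXX
XXX_XXX__X_
X_XXXXX___X
__XXXXX__X_
Generation 2: 35 live cells
___XX______
XX_______X_
_____X___XX
_____XXX__X
__XXX__XX__
___X_X___X_
___X___X_X_
____X_XXX__
________X_X
XX_____X_X_
________XX_
Generation 3: 34 live cells
________XXX
X___X____X_
_____X__XX_
___X_X_X__X
__XX___XXX_
______XX_X_
___X_X_X_X_
______X____
X_____X___X
X______X___
________XXX
Generation 4: 35 live cells
X__________
___________
_____XX_XX_
__XX___XX_X
__XXX____XX
__XXX____XX
_____X_X___
_____XXX__X
X_____XX__X
X______XX__
X______X___
Generation 5: 38 live cells
___________
___________
______X_XX_
__X__XXX_XX
XX_________
__X__X__XXX
___X_X_XXXX
X____X__X_X
X____X___XX
XX______X__
XX_____XX_X
Population at generation 5: 38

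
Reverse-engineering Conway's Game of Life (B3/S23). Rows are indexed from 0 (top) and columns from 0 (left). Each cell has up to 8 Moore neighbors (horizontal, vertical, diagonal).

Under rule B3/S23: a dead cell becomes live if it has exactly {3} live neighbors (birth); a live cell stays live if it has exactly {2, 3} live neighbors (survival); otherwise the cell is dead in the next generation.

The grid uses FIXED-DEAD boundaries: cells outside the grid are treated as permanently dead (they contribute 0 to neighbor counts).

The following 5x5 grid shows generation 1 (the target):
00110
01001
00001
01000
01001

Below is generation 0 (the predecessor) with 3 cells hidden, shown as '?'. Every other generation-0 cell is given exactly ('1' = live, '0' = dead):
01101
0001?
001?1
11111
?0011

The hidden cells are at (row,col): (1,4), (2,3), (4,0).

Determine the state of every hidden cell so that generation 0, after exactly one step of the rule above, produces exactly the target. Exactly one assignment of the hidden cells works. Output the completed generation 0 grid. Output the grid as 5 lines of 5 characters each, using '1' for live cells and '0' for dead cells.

Answer: 01101
00010
00101
11111
00011

Derivation:
Hidden generation-0 cells (in order): (1,4), (2,3), (4,0).
A hidden cell only influences target cells in its own 3x3 neighborhood. Try each of the 2^3 = 8 assignments, step the completed generation 0 forward once under B3/S23, and compare with the target:
  (1,4)=0 (2,3)=0 (4,0)=0 -> step reproduces the target at every cell -> ACCEPT
  (1,4)=0 (2,3)=0 (4,0)=1 -> step gives (3,0)='1' but target has '0' -> reject
  (1,4)=0 (2,3)=1 (4,0)=0 -> step gives (1,4)='0' but target has '1' -> reject
  (1,4)=0 (2,3)=1 (4,0)=1 -> step gives (1,4)='0' but target has '1' -> reject
  (1,4)=1 (2,3)=0 (4,0)=0 -> step gives (0,3)='0' but target has '1' -> reject
  (1,4)=1 (2,3)=0 (4,0)=1 -> step gives (0,3)='0' but target has '1' -> reject
  (1,4)=1 (2,3)=1 (4,0)=0 -> step gives (0,3)='0' but target has '1' -> reject
  (1,4)=1 (2,3)=1 (4,0)=1 -> step gives (0,3)='0' but target has '1' -> reject
Unique solution: (1,4)=dead, (2,3)=dead, (4,0)=dead.
Check: live-neighbor counts of every cell in the completed generation 0:
11231
13443
24463
13464
23443
Applying B3/S23 to generation 0 with these counts gives:
00110
01001
00001
01000
01001
which matches the target exactly.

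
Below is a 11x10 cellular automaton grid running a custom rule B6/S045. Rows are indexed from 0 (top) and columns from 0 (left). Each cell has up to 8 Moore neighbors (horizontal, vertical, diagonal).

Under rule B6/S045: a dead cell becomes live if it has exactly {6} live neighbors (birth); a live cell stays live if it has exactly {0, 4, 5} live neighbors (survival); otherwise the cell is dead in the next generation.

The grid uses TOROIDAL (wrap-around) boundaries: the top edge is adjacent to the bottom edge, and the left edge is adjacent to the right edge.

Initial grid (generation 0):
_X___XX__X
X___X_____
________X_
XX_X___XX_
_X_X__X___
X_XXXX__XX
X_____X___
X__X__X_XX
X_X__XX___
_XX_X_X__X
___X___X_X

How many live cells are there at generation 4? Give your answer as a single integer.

Simulating step by step:
Generation 0 (given above): 41 live cells
Generation 1: 7 live cells
__________
__________
__________
__________
_XXX______
__________
X_________
_________X
X____X____
__________
__________
Generation 2: 1 live cells
__________
__________
__________
__________
__________
__________
__________
__________
_____X____
__________
__________
Generation 3: 1 live cells
__________
__________
__________
__________
__________
__________
__________
__________
_____X____
__________
__________
Generation 4: 1 live cells
__________
__________
__________
__________
__________
__________
__________
__________
_____X____
__________
__________
Population at generation 4: 1

Answer: 1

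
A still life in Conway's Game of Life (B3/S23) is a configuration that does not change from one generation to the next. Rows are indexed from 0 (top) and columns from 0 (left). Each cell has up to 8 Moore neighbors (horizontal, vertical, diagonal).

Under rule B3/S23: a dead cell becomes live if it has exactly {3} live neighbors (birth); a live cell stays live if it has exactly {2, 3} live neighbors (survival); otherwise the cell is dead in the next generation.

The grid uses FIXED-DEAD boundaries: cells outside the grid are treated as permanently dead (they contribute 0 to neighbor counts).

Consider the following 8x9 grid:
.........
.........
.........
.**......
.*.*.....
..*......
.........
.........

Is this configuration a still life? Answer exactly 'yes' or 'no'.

Answer: yes

Derivation:
Compute generation 1 and compare to generation 0 (given above):
Generation 1:
.........
.........
.........
.**......
.*.*.....
..*......
.........
.........
The grids are IDENTICAL -> still life.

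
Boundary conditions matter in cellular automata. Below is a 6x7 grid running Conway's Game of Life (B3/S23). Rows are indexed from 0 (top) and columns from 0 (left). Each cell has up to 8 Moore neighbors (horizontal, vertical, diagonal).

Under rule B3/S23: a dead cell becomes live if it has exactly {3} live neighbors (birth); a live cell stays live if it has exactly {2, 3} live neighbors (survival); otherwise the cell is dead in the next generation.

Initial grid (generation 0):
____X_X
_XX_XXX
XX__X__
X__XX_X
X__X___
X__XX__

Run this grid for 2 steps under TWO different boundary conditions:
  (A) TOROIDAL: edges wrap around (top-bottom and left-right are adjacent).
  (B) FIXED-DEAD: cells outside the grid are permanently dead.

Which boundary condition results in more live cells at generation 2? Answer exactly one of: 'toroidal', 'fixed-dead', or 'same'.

Answer: fixed-dead

Derivation:
Under TOROIDAL boundary, generation 2:
_______
_XXX_X_
XX____X
X_XXXXX
_______
___XX__
Population = 15

Under FIXED-DEAD boundary, generation 2:
_XXXX__
XXX_X_X
X_____X
X_XXXXX
X____X_
_XXXX__
Population = 23

Comparison: toroidal=15, fixed-dead=23 -> fixed-dead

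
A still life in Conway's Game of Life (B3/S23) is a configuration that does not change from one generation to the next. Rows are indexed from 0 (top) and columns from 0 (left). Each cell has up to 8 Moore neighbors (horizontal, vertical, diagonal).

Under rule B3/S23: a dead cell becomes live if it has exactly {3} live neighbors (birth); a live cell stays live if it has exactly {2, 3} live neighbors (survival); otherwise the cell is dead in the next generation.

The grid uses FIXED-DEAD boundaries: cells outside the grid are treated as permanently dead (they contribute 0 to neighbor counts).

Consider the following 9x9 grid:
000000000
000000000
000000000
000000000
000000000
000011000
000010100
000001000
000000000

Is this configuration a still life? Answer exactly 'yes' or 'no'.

Answer: yes

Derivation:
Compute generation 1 and compare to generation 0 (given above):
Generation 1:
000000000
000000000
000000000
000000000
000000000
000011000
000010100
000001000
000000000
The grids are IDENTICAL -> still life.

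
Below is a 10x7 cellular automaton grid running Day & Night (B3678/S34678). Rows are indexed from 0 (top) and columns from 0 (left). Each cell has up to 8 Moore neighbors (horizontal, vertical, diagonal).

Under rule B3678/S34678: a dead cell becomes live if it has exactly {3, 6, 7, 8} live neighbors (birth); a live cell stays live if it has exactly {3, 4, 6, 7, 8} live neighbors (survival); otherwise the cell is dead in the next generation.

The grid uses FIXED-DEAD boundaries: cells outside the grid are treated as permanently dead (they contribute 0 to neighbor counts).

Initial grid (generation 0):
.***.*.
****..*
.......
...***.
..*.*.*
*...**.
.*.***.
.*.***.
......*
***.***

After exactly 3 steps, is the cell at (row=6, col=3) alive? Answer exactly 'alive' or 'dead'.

Answer: alive

Derivation:
Simulating step by step:
Generation 0 (given above): 33 live cells
Generation 1: 27 live cells
**.**..
.*.**..
.*...*.
...***.
.....*.
.**...*
*..**.*
...*.**
*....**
.....*.
Generation 2: 25 live cells
...**..
.*.***.
....**.
....***
..**.**
...**..
.*.**.*
......*
.....**
......*
Generation 3: 24 live cells
..****.
..****.
....**.
.....**
...**.*
......*
..***..
....*.*
.....**
.....*.

Cell (6,3) at generation 3: 1 -> alive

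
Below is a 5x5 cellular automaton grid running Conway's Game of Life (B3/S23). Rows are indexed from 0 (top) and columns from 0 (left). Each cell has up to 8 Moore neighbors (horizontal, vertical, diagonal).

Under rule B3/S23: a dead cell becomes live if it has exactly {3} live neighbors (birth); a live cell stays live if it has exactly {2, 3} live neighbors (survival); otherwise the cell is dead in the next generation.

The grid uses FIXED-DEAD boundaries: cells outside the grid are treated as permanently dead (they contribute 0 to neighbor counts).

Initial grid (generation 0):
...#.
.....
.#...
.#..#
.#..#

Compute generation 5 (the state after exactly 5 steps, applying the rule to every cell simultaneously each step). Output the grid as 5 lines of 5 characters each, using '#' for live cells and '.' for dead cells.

Simulating step by step:
Generation 0 (given above): 6 live cells
Generation 1: 3 live cells
.....
.....
.....
###..
.....
Generation 2: 3 live cells
.....
.....
.#...
.#...
.#...
Generation 3: 3 live cells
.....
.....
.....
###..
.....
Generation 4: 3 live cells
.....
.....
.#...
.#...
.#...
Generation 5: 3 live cells
(generation 5 grid is the final answer)

Answer: .....
.....
.....
###..
.....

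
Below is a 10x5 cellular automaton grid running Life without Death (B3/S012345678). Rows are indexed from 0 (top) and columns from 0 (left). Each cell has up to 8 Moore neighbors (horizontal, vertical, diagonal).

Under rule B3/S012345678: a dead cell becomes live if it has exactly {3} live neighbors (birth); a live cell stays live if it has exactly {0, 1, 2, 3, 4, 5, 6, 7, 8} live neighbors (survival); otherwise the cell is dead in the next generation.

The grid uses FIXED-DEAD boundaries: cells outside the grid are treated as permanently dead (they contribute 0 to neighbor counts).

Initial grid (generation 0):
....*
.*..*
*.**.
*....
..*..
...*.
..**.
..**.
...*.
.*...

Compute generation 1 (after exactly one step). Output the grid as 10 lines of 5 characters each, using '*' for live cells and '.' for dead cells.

Answer: ....*
.**.*
*.**.
*.**.
..*..
...*.
..***
..***
...*.
.*...

Derivation:
Simulating step by step:
Generation 0 (given above): 15 live cells
Generation 1: 20 live cells
(generation 1 grid is the final answer)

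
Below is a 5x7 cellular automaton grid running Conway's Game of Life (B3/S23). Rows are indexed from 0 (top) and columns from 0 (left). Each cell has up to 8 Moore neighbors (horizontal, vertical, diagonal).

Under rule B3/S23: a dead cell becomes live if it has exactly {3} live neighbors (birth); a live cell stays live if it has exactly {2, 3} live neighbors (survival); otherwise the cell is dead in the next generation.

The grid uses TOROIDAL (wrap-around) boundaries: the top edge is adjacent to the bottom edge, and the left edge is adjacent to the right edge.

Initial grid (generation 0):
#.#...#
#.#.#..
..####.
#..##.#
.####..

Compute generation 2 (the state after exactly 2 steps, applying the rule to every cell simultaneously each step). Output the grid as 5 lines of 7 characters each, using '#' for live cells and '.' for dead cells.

Answer: ##..#.#
#...#..
#..#...
##....#
....#..

Derivation:
Simulating step by step:
Generation 0 (given above): 18 live cells
Generation 1: 12 live cells
#...###
#.#.#..
#.#....
#.....#
....#..
Generation 2: 12 live cells
(generation 2 grid is the final answer)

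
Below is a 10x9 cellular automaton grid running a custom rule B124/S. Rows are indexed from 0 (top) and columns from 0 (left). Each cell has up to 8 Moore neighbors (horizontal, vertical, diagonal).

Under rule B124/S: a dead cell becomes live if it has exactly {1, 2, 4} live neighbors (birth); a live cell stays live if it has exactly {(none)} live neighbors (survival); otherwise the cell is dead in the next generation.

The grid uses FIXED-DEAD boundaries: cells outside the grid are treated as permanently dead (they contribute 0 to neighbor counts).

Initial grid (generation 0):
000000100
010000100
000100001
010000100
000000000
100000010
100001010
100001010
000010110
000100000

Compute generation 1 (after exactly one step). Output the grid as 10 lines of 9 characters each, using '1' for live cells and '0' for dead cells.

Answer: 111001010
101111001
110011100
101111011
111001111
010011001
000010000
010100000
111100001
001011111

Derivation:
Simulating step by step:
Generation 0 (given above): 19 live cells
Generation 1: 48 live cells
(generation 1 grid is the final answer)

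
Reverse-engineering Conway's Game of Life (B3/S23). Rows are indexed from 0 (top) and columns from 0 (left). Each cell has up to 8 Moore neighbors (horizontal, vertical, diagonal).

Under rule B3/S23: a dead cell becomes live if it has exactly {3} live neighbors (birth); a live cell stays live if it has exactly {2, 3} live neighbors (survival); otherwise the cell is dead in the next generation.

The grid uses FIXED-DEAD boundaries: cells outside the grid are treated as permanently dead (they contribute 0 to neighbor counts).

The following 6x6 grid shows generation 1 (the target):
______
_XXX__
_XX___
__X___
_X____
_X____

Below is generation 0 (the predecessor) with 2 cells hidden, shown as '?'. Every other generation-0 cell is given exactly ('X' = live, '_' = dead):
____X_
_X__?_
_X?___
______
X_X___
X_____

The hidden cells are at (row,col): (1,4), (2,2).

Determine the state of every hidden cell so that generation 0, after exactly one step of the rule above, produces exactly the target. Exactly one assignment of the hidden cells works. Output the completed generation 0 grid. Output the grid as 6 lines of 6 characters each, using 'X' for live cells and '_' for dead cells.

Answer: ____X_
_X__X_
_XX___
______
X_X___
X_____

Derivation:
Hidden generation-0 cells (in order): (1,4), (2,2).
A hidden cell only influences target cells in its own 3x3 neighborhood. Try each of the 2^2 = 4 assignments, step the completed generation 0 forward once under B3/S23, and compare with the target:
  (1,4)=_ (2,2)=_ -> step gives (1,1)='_' but target has 'X' -> reject
  (1,4)=_ (2,2)=X -> step gives (1,3)='_' but target has 'X' -> reject
  (1,4)=X (2,2)=_ -> step gives (1,1)='_' but target has 'X' -> reject
  (1,4)=X (2,2)=X -> step reproduces the target at every cell -> ACCEPT
Unique solution: (1,4)=live, (2,2)=live.
Check: live-neighbor counts of every cell in the completed generation 0:
111212
223312
222211
243200
130100
131100
Applying B3/S23 to generation 0 with these counts gives:
______
_XXX__
_XX___
__X___
_X____
_X____
which matches the target exactly.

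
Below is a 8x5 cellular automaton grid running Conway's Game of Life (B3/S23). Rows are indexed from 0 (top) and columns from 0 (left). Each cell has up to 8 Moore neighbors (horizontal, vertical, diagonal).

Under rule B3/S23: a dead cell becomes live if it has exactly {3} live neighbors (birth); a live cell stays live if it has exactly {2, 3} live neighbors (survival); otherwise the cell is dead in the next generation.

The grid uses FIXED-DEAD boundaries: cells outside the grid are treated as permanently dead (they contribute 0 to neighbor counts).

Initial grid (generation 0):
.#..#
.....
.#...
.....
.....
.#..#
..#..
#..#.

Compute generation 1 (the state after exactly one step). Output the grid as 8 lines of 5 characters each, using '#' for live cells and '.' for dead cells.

Simulating step by step:
Generation 0 (given above): 8 live cells
Generation 1: 3 live cells
(generation 1 grid is the final answer)

Answer: .....
.....
.....
.....
.....
.....
.###.
.....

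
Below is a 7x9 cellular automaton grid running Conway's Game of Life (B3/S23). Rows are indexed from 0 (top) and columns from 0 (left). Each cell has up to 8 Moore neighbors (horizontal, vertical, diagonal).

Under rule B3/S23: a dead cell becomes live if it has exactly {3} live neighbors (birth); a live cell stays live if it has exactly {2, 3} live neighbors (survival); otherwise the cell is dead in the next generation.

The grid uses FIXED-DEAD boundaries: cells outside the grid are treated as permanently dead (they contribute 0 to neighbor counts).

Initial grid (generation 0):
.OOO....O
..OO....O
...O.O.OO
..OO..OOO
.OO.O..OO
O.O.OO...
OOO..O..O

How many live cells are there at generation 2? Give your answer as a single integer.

Simulating step by step:
Generation 0 (given above): 30 live cells
Generation 1: 19 live cells
.O.O.....
.O......O
.........
.O...O...
....O...O
O...OOOOO
O.OOOO...
Generation 2: 11 live cells
..O......
..O......
.........
.........
....O...O
.O....OOO
.O.O...O.
Population at generation 2: 11

Answer: 11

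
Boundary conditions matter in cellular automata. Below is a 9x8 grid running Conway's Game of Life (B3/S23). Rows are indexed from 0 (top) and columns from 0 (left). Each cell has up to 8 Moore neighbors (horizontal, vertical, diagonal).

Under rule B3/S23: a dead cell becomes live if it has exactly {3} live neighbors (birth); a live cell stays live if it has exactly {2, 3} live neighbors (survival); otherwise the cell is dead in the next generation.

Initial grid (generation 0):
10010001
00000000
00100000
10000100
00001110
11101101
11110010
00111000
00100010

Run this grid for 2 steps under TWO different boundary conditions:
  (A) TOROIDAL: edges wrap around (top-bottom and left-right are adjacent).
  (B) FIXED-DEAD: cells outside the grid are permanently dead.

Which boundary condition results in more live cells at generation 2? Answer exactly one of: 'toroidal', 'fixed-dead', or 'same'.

Answer: toroidal

Derivation:
Under TOROIDAL boundary, generation 2:
10000000
00000000
00000100
00001100
00001100
00000000
00000110
10011101
00011101
Population = 17

Under FIXED-DEAD boundary, generation 2:
00000000
00000000
00000100
00001100
00001110
11000000
00000110
00000100
00000000
Population = 11

Comparison: toroidal=17, fixed-dead=11 -> toroidal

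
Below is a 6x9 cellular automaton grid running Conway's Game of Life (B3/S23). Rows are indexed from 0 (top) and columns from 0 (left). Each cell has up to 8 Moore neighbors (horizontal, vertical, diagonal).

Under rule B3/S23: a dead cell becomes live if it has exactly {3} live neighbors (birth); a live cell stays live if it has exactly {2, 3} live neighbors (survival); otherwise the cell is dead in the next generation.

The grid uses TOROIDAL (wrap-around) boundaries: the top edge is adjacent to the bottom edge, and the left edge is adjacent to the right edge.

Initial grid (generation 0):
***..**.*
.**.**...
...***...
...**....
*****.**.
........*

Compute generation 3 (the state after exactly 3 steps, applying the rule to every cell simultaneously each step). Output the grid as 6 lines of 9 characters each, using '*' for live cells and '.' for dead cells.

Answer: ...*...*.
...*...*.
..**....*
.........
...**....
**.......

Derivation:
Simulating step by step:
Generation 0 (given above): 23 live cells
Generation 1: 17 live cells
..*******
.........
.........
.*....*..
***.**.**
....*....
Generation 2: 25 live cells
...*****.
...*****.
.........
.**..****
*********
.........
Generation 3: 11 live cells
(generation 3 grid is the final answer)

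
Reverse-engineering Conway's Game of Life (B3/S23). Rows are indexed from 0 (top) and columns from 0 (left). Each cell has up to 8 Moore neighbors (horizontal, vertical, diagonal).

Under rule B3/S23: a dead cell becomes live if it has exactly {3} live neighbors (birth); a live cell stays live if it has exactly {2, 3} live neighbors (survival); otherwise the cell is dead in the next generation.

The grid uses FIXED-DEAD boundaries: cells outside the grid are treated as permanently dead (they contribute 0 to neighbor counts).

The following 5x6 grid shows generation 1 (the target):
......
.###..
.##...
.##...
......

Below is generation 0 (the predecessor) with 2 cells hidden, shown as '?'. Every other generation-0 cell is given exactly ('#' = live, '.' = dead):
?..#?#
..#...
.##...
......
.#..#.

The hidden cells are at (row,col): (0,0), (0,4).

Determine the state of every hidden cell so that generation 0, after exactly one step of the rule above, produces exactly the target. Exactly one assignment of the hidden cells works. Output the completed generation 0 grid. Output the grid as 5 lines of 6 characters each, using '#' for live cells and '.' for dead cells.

Hidden generation-0 cells (in order): (0,0), (0,4).
A hidden cell only influences target cells in its own 3x3 neighborhood. Try each of the 2^2 = 4 assignments, step the completed generation 0 forward once under B3/S23, and compare with the target:
  (0,0)=. (0,4)=. -> step reproduces the target at every cell -> ACCEPT
  (0,0)=. (0,4)=# -> step gives (0,3)='#' but target has '.' -> reject
  (0,0)=# (0,4)=. -> step gives (1,1)='.' but target has '#' -> reject
  (0,0)=# (0,4)=# -> step gives (0,3)='#' but target has '.' -> reject
Unique solution: (0,0)=dead, (0,4)=dead.
Check: live-neighbor counts of every cell in the completed generation 0:
012120
133321
122200
233211
101101
Applying B3/S23 to generation 0 with these counts gives:
......
.###..
.##...
.##...
......
which matches the target exactly.

Answer: ...#.#
..#...
.##...
......
.#..#.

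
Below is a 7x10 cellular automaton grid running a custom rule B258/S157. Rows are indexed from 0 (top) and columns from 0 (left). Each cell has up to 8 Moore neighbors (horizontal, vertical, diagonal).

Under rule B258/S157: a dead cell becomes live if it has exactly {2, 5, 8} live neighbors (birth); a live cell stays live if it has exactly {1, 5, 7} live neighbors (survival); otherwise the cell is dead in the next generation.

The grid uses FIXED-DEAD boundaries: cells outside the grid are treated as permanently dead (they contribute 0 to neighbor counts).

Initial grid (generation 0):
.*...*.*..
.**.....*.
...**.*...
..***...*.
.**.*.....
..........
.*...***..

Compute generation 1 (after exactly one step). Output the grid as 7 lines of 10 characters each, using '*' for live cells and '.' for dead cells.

Answer: *.....***.
*.......*.
..**....**
.......*..
...*.*....
*..**..*..
.....*.*..

Derivation:
Simulating step by step:
Generation 0 (given above): 20 live cells
Generation 1: 19 live cells
(generation 1 grid is the final answer)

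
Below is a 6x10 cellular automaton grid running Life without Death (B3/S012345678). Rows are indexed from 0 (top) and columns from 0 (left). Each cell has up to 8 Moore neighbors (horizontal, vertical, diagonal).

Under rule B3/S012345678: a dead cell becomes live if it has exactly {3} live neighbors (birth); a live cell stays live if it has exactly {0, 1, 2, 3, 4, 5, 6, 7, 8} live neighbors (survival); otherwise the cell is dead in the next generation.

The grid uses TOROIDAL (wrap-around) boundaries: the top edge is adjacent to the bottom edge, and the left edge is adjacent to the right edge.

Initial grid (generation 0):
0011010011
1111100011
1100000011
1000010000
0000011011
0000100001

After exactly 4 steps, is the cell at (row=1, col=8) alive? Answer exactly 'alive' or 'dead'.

Answer: alive

Derivation:
Simulating step by step:
Generation 0 (given above): 24 live cells
Generation 1: 36 live cells
0011010011
1111100111
1101100011
1100011100
1000111011
1001101101
Generation 2: 42 live cells
0011010011
1111110111
1101100011
1111011100
1001111011
1111101101
Generation 3: 43 live cells
0011010011
1111111111
1101100011
1111011100
1001111011
1111101101
Generation 4: 43 live cells
0011010011
1111111111
1101100011
1111011100
1001111011
1111101101

Cell (1,8) at generation 4: 1 -> alive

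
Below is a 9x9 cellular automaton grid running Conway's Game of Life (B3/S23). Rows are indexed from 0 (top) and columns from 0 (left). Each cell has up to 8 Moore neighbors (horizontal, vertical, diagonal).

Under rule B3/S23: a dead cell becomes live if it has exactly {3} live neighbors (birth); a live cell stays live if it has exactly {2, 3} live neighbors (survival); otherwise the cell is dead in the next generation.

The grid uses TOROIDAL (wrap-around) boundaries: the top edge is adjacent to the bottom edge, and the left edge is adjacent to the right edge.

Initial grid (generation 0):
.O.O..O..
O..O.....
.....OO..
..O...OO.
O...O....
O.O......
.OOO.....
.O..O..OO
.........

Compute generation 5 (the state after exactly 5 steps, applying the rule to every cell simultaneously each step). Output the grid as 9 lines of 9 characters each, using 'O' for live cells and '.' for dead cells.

Simulating step by step:
Generation 0 (given above): 21 live cells
Generation 1: 22 live cells
..O......
..O.OOO..
.....OOO.
......OO.
...O....O
O.O......
...O....O
OO.O.....
O.O....O.
Generation 2: 24 live cells
..O..OO..
...OO..O.
....O....
.....O..O
.......OO
O.OO....O
...O....O
OO.O.....
O.OO....O
Generation 3: 28 live cells
.OO..OOOO
...OO.O..
...OOO...
.......OO
.......O.
O.OO.....
...OO...O
.O.OO....
O..OO...O
Generation 4: 23 live cells
.OO...O.O
.........
...O.OOO.
....O.OOO
.......O.
..OOO...O
OO.......
.....O..O
......O.O
Generation 5: 27 live cells
(generation 5 grid is the final answer)

Answer: O........
..O..O...
....OO..O
....O...O
....OOO..
OOOO....O
OOOOO...O
.......OO
.....OO.O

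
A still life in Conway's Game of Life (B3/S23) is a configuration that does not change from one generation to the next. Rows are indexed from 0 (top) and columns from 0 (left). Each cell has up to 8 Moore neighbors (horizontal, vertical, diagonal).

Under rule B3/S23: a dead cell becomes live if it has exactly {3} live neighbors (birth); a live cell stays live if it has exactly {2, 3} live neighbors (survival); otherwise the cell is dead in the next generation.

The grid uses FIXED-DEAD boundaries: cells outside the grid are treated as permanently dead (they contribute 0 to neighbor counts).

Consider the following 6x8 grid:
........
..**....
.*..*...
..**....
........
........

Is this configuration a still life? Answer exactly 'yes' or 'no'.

Compute generation 1 and compare to generation 0 (given above):
Generation 1:
........
..**....
.*..*...
..**....
........
........
The grids are IDENTICAL -> still life.

Answer: yes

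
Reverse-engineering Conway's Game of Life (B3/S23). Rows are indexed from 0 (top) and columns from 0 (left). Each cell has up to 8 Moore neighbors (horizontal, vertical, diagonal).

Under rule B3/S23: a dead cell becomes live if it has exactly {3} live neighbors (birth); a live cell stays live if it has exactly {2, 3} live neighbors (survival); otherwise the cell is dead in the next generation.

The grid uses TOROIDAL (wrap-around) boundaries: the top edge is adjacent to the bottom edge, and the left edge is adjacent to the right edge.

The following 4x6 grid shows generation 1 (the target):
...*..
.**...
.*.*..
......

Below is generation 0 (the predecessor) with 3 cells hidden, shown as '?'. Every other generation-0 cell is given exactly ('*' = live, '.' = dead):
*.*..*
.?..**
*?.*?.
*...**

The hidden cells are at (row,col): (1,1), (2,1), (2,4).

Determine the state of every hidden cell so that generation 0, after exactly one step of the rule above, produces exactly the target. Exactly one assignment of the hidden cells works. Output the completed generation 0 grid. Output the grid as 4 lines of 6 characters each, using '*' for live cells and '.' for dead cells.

Answer: *.*..*
.*..**
*..**.
*...**

Derivation:
Hidden generation-0 cells (in order): (1,1), (2,1), (2,4).
A hidden cell only influences target cells in its own 3x3 neighborhood. Try each of the 2^3 = 8 assignments, step the completed generation 0 forward once under B3/S23, and compare with the target:
  (1,1)=. (2,1)=. (2,4)=. -> step gives (0,1)='*' but target has '.' -> reject
  (1,1)=. (2,1)=. (2,4)=* -> step gives (0,1)='*' but target has '.' -> reject
  (1,1)=. (2,1)=* (2,4)=. -> step gives (0,1)='*' but target has '.' -> reject
  (1,1)=. (2,1)=* (2,4)=* -> step gives (0,1)='*' but target has '.' -> reject
  (1,1)=* (2,1)=. (2,4)=. -> step gives (1,3)='*' but target has '.' -> reject
  (1,1)=* (2,1)=. (2,4)=* -> step reproduces the target at every cell -> ACCEPT
  (1,1)=* (2,1)=* (2,4)=. -> step gives (1,1)='.' but target has '*' -> reject
  (1,1)=* (2,1)=* (2,4)=* -> step gives (1,1)='.' but target has '*' -> reject
Unique solution: (1,1)=live, (2,1)=dead, (2,4)=live.
Check: live-neighbor counts of every cell in the completed generation 0:
541356
533445
432357
442446
Applying B3/S23 to generation 0 with these counts gives:
...*..
.**...
.*.*..
......
which matches the target exactly.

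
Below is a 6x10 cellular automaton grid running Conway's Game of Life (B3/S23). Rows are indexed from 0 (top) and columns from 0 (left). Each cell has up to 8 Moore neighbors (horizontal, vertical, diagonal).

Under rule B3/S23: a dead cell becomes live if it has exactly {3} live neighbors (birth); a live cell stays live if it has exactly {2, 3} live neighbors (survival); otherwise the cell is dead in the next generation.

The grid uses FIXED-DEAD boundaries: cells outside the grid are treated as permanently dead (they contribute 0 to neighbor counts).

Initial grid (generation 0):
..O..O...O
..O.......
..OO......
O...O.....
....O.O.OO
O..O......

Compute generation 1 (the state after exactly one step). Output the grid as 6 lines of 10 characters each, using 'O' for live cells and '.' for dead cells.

Simulating step by step:
Generation 0 (given above): 14 live cells
Generation 1: 10 live cells
(generation 1 grid is the final answer)

Answer: ..........
.OO.......
.OOO......
....OO....
...OOO....
..........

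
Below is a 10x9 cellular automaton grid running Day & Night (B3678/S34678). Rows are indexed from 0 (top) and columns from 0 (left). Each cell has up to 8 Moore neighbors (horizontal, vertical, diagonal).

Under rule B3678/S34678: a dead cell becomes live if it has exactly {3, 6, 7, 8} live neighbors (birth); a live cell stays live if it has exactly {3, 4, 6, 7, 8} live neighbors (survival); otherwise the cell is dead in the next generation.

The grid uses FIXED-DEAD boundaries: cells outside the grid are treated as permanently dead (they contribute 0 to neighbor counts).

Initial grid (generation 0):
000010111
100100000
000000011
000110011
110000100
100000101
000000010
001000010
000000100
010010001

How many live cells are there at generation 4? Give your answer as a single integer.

Answer: 11

Derivation:
Simulating step by step:
Generation 0 (given above): 25 live cells
Generation 1: 16 live cells
000000000
000000100
000110011
000000111
000001001
010000000
000000111
000000100
000000010
000000000
Generation 2: 13 live cells
000000000
000000010
000001001
000011101
000000100
000000101
000000010
000000101
000000000
000000000
Generation 3: 9 live cells
000000000
000000000
000011000
000001100
000000100
000000000
000000111
000000010
000000000
000000000
Generation 4: 11 live cells
000000000
000000000
000001100
000011100
000001000
000000100
000000010
000000111
000000000
000000000
Population at generation 4: 11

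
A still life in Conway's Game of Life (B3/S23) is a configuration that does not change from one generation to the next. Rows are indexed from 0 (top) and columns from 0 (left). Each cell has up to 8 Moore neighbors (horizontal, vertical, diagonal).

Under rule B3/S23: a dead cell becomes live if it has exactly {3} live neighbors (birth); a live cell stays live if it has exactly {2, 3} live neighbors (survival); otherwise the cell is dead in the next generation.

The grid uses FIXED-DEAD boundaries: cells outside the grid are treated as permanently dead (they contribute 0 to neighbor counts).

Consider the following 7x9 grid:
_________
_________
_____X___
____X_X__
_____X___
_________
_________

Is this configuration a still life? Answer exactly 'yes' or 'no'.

Compute generation 1 and compare to generation 0 (given above):
Generation 1:
_________
_________
_____X___
____X_X__
_____X___
_________
_________
The grids are IDENTICAL -> still life.

Answer: yes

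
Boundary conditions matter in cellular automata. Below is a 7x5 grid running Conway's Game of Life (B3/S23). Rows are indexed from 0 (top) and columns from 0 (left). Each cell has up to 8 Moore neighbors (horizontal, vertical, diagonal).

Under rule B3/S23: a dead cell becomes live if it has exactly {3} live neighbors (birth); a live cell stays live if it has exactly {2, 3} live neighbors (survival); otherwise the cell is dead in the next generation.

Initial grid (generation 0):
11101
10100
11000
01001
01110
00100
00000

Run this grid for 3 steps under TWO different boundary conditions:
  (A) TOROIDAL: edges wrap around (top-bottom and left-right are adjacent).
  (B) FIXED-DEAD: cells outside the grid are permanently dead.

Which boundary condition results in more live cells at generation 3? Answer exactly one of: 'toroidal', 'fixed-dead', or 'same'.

Answer: fixed-dead

Derivation:
Under TOROIDAL boundary, generation 3:
11001
11001
11000
01100
11000
11000
00000
Population = 14

Under FIXED-DEAD boundary, generation 3:
00100
00010
01100
11011
11011
01011
00100
Population = 16

Comparison: toroidal=14, fixed-dead=16 -> fixed-dead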